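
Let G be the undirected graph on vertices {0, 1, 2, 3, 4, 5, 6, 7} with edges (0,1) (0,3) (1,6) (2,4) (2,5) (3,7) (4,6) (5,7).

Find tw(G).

A width-2 tree decomposition is:
Bags: B1 = {0, 1, 6}  B2 = {0, 3, 6}  B3 = {3, 6, 7}  B4 = {5, 6, 7}  B5 = {2, 5, 6}  B6 = {2, 4, 6}
Tree: B1–B2, B2–B3, B3–B4, B4–B5, B5–B6
The largest bag has 3 vertices, giving width 2; this decomposition certifies tw(G) ≤ 2. For the lower bound, G contains the cycle 6–1–0–3–7–5–2–4–6, so G is not a forest; only forests have treewidth ≤ 1, hence tw(G) ≥ 2. Combining the bounds, tw(G) = 2.

2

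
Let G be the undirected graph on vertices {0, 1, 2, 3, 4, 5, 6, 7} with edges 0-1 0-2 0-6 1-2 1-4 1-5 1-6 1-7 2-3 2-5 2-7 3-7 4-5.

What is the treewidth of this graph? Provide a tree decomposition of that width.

Treewidth 2.
One optimal decomposition is:
Bags: B1 = {1, 2, 5}  B2 = {1, 4, 5}  B3 = {1, 2, 7}  B4 = {0, 1, 2}  B5 = {0, 1, 6}  B6 = {2, 3, 7}
Tree: B1–B2, B1–B3, B3–B4, B4–B5, B3–B6

Every bag has size at most 3, so the width is 3 − 1 = 2 and tw(G) ≤ 2. For the lower bound, the 3 vertices {0, 1, 2} are pairwise adjacent, and any tree decomposition puts a clique entirely inside one bag — forcing width ≥ 2. Therefore the treewidth is 2.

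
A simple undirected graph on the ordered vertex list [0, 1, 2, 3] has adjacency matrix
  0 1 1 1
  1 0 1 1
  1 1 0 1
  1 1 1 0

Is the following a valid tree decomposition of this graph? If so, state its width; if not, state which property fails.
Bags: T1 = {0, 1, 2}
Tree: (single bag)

No — vertex 3 appears in no bag.

A tree decomposition must satisfy three properties: every vertex lies in some bag; for every edge, both endpoints lie together in some bag; and for every vertex, the bags containing it form a connected subtree. Here vertex 3 appears in no bag, so the decomposition is invalid.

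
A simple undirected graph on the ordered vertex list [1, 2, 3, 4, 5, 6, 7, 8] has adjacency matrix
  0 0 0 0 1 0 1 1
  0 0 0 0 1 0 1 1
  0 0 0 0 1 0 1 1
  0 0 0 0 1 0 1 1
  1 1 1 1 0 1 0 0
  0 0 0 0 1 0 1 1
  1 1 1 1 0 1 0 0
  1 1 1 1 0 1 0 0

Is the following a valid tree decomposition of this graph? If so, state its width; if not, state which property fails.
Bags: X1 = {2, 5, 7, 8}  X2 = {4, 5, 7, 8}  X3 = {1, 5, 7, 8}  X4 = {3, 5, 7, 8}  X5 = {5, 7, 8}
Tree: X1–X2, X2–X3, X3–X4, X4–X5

A tree decomposition must satisfy three properties: every vertex lies in some bag; for every edge, both endpoints lie together in some bag; and for every vertex, the bags containing it form a connected subtree. Here vertex 6 appears in no bag, so the decomposition is invalid.

No — vertex 6 appears in no bag.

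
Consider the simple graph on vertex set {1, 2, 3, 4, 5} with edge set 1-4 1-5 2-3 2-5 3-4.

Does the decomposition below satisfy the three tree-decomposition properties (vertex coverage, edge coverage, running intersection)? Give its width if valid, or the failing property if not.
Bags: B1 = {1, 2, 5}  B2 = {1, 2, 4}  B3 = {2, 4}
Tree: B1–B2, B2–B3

No — vertex 3 appears in no bag.

A tree decomposition must satisfy three properties: every vertex lies in some bag; for every edge, both endpoints lie together in some bag; and for every vertex, the bags containing it form a connected subtree. Here vertex 3 appears in no bag, so the decomposition is invalid.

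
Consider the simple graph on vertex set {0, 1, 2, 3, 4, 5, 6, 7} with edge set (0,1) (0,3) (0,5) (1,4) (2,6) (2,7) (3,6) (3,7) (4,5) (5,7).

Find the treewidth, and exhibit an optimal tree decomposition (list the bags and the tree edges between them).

The largest bag has 3 vertices, giving width 2; this decomposition certifies tw(G) ≤ 2. Since 6–2–7–3–6 is a cycle in G, G is not acyclic. Forests are exactly the graphs of treewidth ≤ 1, so tw(G) ≥ 2. Therefore the treewidth is 2.

Treewidth 2.
One optimal decomposition is:
Bags: B1 = {2, 3, 6}  B2 = {2, 3, 7}  B3 = {0, 3, 7}  B4 = {0, 5, 7}  B5 = {0, 1, 5}  B6 = {1, 4, 5}
Tree: B1–B2, B2–B3, B3–B4, B4–B5, B5–B6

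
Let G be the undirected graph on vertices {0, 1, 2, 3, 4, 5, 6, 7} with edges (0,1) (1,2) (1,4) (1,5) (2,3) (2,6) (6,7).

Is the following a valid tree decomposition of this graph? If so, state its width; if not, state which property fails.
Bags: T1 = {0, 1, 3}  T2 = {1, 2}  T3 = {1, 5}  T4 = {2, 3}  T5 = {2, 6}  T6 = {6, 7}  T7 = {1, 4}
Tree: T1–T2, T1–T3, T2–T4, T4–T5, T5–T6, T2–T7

A tree decomposition must satisfy three properties: every vertex lies in some bag; for every edge, both endpoints lie together in some bag; and for every vertex, the bags containing it form a connected subtree. Here bags containing vertex 3 are not connected in the tree, so the decomposition is invalid.

No — bags containing vertex 3 are not connected in the tree.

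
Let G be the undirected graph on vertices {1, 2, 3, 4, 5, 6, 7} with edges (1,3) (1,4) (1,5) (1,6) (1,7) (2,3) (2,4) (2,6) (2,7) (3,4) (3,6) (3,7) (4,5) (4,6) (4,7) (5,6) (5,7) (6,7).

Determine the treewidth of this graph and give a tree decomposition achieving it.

Treewidth 4.
Bags: B1 = {1, 4, 5, 6, 7}  B2 = {1, 3, 4, 6, 7}  B3 = {2, 3, 4, 6, 7}
Tree: B1–B2, B2–B3

The largest bag has 5 vertices, giving width 4; this decomposition certifies tw(G) ≤ 4. Conversely, {1, 3, 4, 6, 7} is a clique of size 5, and the vertices of any clique must share a bag in every tree decomposition; so some bag has ≥ 5 vertices and tw(G) ≥ 4. The upper and lower bounds meet at 4, so that is the treewidth.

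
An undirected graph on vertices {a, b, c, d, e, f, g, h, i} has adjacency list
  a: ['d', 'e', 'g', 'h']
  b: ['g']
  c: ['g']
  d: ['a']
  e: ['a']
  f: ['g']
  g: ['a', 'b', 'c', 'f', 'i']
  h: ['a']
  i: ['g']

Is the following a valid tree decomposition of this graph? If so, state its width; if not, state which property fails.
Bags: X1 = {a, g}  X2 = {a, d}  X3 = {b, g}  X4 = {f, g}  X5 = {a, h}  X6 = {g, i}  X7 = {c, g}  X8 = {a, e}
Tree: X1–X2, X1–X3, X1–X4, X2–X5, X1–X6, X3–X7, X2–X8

Checking the three conditions: (i) the bags cover all of {a, b, c, d, e, f, g, h, i}; (ii) for each edge, some bag contains both endpoints; (iii) the bags containing any fixed vertex form a subtree. All hold, so the decomposition is valid with width 2 − 1 = 1.

Yes; width 1.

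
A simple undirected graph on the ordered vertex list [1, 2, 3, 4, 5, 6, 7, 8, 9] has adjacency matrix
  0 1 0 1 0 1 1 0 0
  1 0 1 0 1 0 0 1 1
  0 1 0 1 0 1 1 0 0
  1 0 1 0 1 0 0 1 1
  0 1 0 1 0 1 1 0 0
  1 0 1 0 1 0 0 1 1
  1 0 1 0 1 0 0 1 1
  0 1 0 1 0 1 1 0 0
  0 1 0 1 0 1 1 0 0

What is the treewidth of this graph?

4

A width-4 tree decomposition is:
Bags: B1 = {2, 3, 4, 6, 7}  B2 = {2, 4, 6, 7, 8}  B3 = {2, 4, 5, 6, 7}  B4 = {2, 4, 6, 7, 9}  B5 = {1, 2, 4, 6, 7}
Tree: B1–B2, B2–B3, B3–B4, B4–B5
Every bag has size at most 5, so the width is 5 − 1 = 4 and tw(G) ≤ 4. For the lower bound: the 5 vertex sets {3,6}, {7,8}, {2,5}, {4}, {9} are disjoint, each induces a connected subgraph, and every pair is joined by at least one edge of G. Contracting each set to a single vertex therefore yields K_{5} as a minor, and since treewidth is minor-monotone, tw(G) ≥ tw(K_{5}) = 4. Hence tw(G) = 4 exactly.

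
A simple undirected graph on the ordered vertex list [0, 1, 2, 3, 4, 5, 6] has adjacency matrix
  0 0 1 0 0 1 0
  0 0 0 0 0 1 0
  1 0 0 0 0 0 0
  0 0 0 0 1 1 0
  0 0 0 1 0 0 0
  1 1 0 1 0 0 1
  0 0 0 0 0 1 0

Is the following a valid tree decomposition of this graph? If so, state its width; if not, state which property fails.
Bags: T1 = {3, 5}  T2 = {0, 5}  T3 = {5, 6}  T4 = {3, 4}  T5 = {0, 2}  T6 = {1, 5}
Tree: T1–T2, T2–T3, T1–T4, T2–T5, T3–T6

Vertex coverage: the bags together contain {0, 1, 2, 3, 4, 5, 6}, the full vertex set. Edge coverage: each edge of G has both endpoints in at least one bag. Running intersection: for every vertex, the bags containing it form a connected subtree. All three properties hold, so this is a valid tree decomposition of width max|bag| − 1 = 1, and hence tw(G) ≤ 1.

Yes; width 1.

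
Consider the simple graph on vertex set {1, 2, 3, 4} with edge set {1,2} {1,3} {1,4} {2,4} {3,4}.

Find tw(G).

A width-2 tree decomposition is:
Bags: B1 = {1, 3, 4}  B2 = {1, 2, 4}
Tree: B1–B2
Every bag has size at most 3, so the width is 3 − 1 = 2 and tw(G) ≤ 2. Conversely, {1, 2, 4} is a clique of size 3, and the vertices of any clique must share a bag in every tree decomposition; so some bag has ≥ 3 vertices and tw(G) ≥ 2. Combining the bounds, tw(G) = 2.

2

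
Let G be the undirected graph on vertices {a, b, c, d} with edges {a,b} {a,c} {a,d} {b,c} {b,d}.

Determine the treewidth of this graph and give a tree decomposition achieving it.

Treewidth 2.
One such decomposition:
Bags: B1 = {a, b, c}  B2 = {a, b, d}
Tree: B1–B2

Every bag has size at most 3, so the width is 3 − 1 = 2 and tw(G) ≤ 2. Conversely, {a, b, d} is a clique of size 3, and the vertices of any clique must share a bag in every tree decomposition; so some bag has ≥ 3 vertices and tw(G) ≥ 2. Hence tw(G) = 2 exactly.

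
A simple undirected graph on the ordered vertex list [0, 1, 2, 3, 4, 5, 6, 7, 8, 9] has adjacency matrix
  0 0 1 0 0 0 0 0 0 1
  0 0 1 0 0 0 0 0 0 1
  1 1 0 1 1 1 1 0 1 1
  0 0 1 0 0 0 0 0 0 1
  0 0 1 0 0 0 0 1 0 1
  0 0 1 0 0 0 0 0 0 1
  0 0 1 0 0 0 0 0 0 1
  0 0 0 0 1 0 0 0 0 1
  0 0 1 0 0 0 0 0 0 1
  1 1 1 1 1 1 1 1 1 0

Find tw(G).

2

A width-2 tree decomposition is:
Bags: B1 = {0, 2, 9}  B2 = {2, 8, 9}  B3 = {2, 4, 9}  B4 = {2, 5, 9}  B5 = {4, 7, 9}  B6 = {2, 6, 9}  B7 = {1, 2, 9}  B8 = {2, 3, 9}
Tree: B1–B2, B2–B3, B3–B4, B3–B5, B2–B6, B6–B7, B3–B8
Each bag holds 3 vertices, so the decomposition has width 2, which upper-bounds the treewidth. Conversely, {0, 2, 9} is a clique of size 3, and the vertices of any clique must share a bag in every tree decomposition; so some bag has ≥ 3 vertices and tw(G) ≥ 2. Therefore the treewidth is 2.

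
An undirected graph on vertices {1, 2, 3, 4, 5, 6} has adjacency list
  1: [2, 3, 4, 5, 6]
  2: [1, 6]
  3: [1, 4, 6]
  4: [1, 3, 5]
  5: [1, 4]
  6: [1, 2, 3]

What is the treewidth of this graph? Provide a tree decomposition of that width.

Each bag holds 3 vertices, so the decomposition has width 2, which upper-bounds the treewidth. On the other hand G contains the 3-clique {1, 2, 6}. A clique must lie in a single bag of any decomposition, so no decomposition can have width below 2. Combining the bounds, tw(G) = 2.

Treewidth 2.
Bags: B1 = {1, 3, 6}  B2 = {1, 3, 4}  B3 = {1, 4, 5}  B4 = {1, 2, 6}
Tree: B1–B2, B2–B3, B1–B4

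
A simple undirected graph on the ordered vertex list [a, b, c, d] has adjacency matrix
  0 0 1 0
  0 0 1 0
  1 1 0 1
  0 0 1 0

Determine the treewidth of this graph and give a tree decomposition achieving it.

The largest bag has 2 vertices, giving width 1; this decomposition certifies tw(G) ≤ 1. Since G has at least one edge (e.g. a–c), it is not an edgeless graph, so tw(G) ≥ 1. The upper and lower bounds meet at 1, so that is the treewidth.

Treewidth 1.
One such decomposition:
Bags: B1 = {a, c}  B2 = {b, c}  B3 = {c, d}
Tree: B1–B2, B2–B3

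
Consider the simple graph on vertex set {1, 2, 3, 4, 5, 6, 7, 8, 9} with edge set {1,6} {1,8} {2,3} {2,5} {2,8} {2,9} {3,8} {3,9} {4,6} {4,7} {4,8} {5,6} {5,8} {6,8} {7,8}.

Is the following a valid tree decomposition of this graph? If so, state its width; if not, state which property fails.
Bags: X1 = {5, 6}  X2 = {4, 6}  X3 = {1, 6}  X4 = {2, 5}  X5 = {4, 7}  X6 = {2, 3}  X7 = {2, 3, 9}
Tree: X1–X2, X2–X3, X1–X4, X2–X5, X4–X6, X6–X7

No — vertex 8 appears in no bag.

A tree decomposition must satisfy three properties: every vertex lies in some bag; for every edge, both endpoints lie together in some bag; and for every vertex, the bags containing it form a connected subtree. Here vertex 8 appears in no bag, so the decomposition is invalid.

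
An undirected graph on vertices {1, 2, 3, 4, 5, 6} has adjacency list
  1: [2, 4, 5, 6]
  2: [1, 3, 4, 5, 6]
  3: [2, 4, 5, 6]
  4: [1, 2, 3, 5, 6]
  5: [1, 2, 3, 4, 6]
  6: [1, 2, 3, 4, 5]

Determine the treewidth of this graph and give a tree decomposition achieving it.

Each bag holds 5 vertices, so the decomposition has width 4, which upper-bounds the treewidth. For the lower bound, the 5 vertices {1, 2, 4, 5, 6} are pairwise adjacent, and any tree decomposition puts a clique entirely inside one bag — forcing width ≥ 4. The upper and lower bounds meet at 4, so that is the treewidth.

Treewidth 4.
One optimal decomposition is:
Bags: B1 = {2, 3, 4, 5, 6}  B2 = {1, 2, 4, 5, 6}
Tree: B1–B2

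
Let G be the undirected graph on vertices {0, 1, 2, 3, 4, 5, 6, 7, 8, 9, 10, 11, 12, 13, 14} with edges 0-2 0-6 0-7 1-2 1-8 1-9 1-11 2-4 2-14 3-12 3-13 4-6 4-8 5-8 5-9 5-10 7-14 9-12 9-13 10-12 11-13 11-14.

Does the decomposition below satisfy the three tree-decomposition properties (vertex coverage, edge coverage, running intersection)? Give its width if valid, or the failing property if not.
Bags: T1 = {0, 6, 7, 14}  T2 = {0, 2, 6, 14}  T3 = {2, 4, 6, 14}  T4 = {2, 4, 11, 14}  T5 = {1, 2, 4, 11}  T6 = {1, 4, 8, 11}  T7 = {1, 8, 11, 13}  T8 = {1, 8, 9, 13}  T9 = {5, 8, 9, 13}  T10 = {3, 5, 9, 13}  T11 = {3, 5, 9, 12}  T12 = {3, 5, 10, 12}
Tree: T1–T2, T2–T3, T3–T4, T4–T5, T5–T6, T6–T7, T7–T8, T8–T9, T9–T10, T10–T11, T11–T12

Yes; width 3.

Checking the three conditions: (i) the bags cover all of {0, 1, 2, 3, 4, 5, 6, 7, 8, 9, 10, 11, 12, 13, 14}; (ii) for each edge, some bag contains both endpoints; (iii) the bags containing any fixed vertex form a subtree. All hold, so the decomposition is valid with width 4 − 1 = 3.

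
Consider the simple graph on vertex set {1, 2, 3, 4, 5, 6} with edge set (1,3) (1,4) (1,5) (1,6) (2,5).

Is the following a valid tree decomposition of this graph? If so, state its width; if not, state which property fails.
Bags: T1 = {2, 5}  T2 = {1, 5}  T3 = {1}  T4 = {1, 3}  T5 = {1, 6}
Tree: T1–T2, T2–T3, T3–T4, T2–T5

No — vertex 4 appears in no bag.

A tree decomposition must satisfy three properties: every vertex lies in some bag; for every edge, both endpoints lie together in some bag; and for every vertex, the bags containing it form a connected subtree. Here vertex 4 appears in no bag, so the decomposition is invalid.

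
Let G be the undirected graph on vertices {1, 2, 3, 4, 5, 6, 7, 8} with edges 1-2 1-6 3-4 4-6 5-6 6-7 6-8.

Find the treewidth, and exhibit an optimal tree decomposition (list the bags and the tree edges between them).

Every bag has size at most 2, so the width is 2 − 1 = 1 and tw(G) ≤ 1. Since G has at least one edge (e.g. 2–1), it is not an edgeless graph, so tw(G) ≥ 1. The upper and lower bounds meet at 1, so that is the treewidth.

Treewidth 1.
One optimal decomposition is:
Bags: B1 = {1, 2}  B2 = {1, 6}  B3 = {6, 7}  B4 = {4, 6}  B5 = {3, 4}  B6 = {6, 8}  B7 = {5, 6}
Tree: B1–B2, B2–B3, B2–B4, B4–B5, B2–B6, B6–B7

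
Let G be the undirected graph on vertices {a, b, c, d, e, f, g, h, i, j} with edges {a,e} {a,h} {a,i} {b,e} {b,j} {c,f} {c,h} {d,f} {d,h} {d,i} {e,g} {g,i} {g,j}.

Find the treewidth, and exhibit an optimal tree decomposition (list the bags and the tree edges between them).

Every bag has size at most 3, so the width is 3 − 1 = 2 and tw(G) ≤ 2. Since f–c–h–d–f is a cycle in G, G is not acyclic. Forests are exactly the graphs of treewidth ≤ 1, so tw(G) ≥ 2. The upper and lower bounds meet at 2, so that is the treewidth.

Treewidth 2.
Bags: B1 = {c, d, f}  B2 = {c, d, h}  B3 = {d, h, i}  B4 = {a, h, i}  B5 = {a, g, i}  B6 = {a, e, g}  B7 = {e, g, j}  B8 = {b, e, j}
Tree: B1–B2, B2–B3, B3–B4, B4–B5, B5–B6, B6–B7, B7–B8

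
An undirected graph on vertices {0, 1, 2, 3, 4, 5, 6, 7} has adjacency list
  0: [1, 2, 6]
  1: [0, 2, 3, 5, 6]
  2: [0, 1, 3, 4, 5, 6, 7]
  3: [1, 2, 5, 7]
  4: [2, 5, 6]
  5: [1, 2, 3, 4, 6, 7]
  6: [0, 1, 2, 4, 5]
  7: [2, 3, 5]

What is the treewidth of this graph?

3

A width-3 tree decomposition is:
Bags: B1 = {1, 2, 5, 6}  B2 = {2, 4, 5, 6}  B3 = {0, 1, 2, 6}  B4 = {1, 2, 3, 5}  B5 = {2, 3, 5, 7}
Tree: B1–B2, B1–B3, B1–B4, B4–B5
Every bag has size at most 4, so the width is 4 − 1 = 3 and tw(G) ≤ 3. Conversely, {0, 1, 2, 6} is a clique of size 4, and the vertices of any clique must share a bag in every tree decomposition; so some bag has ≥ 4 vertices and tw(G) ≥ 3. Hence tw(G) = 3 exactly.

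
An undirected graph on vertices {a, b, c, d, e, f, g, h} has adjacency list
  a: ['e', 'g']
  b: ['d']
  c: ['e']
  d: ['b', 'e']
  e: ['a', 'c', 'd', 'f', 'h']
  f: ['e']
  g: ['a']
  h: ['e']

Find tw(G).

A width-1 tree decomposition is:
Bags: B1 = {c, e}  B2 = {e, h}  B3 = {a, e}  B4 = {d, e}  B5 = {b, d}  B6 = {e, f}  B7 = {a, g}
Tree: B1–B2, B2–B3, B1–B4, B4–B5, B4–B6, B3–B7
Each bag holds 2 vertices, so the decomposition has width 1, which upper-bounds the treewidth. Any graph with an edge has treewidth ≥ 1, and G has the edge c–e. Combining the bounds, tw(G) = 1.

1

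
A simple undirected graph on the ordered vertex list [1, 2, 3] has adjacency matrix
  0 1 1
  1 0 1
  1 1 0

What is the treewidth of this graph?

2

A width-2 tree decomposition is:
Bags: B1 = {1, 2, 3}
Tree: (single bag)
A single bag containing all 3 vertices is trivially a valid decomposition of width 2. On the other hand G contains the 3-clique {1, 2, 3}. A clique must lie in a single bag of any decomposition, so no decomposition can have width below 2. Hence tw(G) = 2 exactly.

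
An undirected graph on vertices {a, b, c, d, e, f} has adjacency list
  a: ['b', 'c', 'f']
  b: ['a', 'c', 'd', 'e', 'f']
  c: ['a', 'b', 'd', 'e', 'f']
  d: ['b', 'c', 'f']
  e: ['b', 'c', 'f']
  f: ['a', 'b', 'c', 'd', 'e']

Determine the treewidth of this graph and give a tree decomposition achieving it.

Every bag has size at most 4, so the width is 4 − 1 = 3 and tw(G) ≤ 3. Conversely, {b, c, d, f} is a clique of size 4, and the vertices of any clique must share a bag in every tree decomposition; so some bag has ≥ 4 vertices and tw(G) ≥ 3. Hence tw(G) = 3 exactly.

Treewidth 3.
One optimal decomposition is:
Bags: B1 = {b, c, e, f}  B2 = {b, c, d, f}  B3 = {a, b, c, f}
Tree: B1–B2, B2–B3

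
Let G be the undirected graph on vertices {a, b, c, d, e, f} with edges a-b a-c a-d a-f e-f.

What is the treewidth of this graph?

A width-1 tree decomposition is:
Bags: B1 = {a, f}  B2 = {a, c}  B3 = {a, d}  B4 = {a, b}  B5 = {e, f}
Tree: B1–B2, B1–B3, B1–B4, B1–B5
Every bag has size at most 2, so the width is 2 − 1 = 1 and tw(G) ≤ 1. Since G has at least one edge (e.g. f–a), it is not an edgeless graph, so tw(G) ≥ 1. Combining the bounds, tw(G) = 1.

1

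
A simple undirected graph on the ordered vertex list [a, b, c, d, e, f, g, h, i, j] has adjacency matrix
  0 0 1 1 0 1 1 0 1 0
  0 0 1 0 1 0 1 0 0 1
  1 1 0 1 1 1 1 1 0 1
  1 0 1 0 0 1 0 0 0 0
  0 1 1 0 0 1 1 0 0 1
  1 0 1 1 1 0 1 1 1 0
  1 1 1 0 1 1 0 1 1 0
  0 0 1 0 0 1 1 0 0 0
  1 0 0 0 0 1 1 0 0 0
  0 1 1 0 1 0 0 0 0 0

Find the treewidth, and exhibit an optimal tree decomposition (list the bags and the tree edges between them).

Treewidth 3.
One such decomposition:
Bags: B1 = {c, e, f, g}  B2 = {b, c, e, g}  B3 = {a, c, f, g}  B4 = {a, f, g, i}  B5 = {c, f, g, h}  B6 = {a, c, d, f}  B7 = {b, c, e, j}
Tree: B1–B2, B1–B3, B3–B4, B1–B5, B3–B6, B2–B7

Each bag holds 4 vertices, so the decomposition has width 3, which upper-bounds the treewidth. Conversely, {b, c, e, j} is a clique of size 4, and the vertices of any clique must share a bag in every tree decomposition; so some bag has ≥ 4 vertices and tw(G) ≥ 3. Combining the bounds, tw(G) = 3.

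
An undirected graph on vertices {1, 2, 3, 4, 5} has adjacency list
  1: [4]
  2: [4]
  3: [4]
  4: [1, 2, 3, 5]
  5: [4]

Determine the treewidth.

A width-1 tree decomposition is:
Bags: B1 = {2, 4}  B2 = {4, 5}  B3 = {1, 4}  B4 = {3, 4}
Tree: B1–B2, B1–B3, B1–B4
Every bag has size at most 2, so the width is 2 − 1 = 1 and tw(G) ≤ 1. G has an edge, so its treewidth is at least 1. The upper and lower bounds meet at 1, so that is the treewidth.

1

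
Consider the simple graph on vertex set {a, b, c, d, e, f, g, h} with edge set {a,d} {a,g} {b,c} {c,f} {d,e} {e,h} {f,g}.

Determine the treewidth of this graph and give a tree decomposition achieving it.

Every bag has size at most 2, so the width is 2 − 1 = 1 and tw(G) ≤ 1. Any graph with an edge has treewidth ≥ 1, and G has the edge b–c. Combining the bounds, tw(G) = 1.

Treewidth 1.
One such decomposition:
Bags: B1 = {b, c}  B2 = {c, f}  B3 = {f, g}  B4 = {a, g}  B5 = {a, d}  B6 = {d, e}  B7 = {e, h}
Tree: B1–B2, B2–B3, B3–B4, B4–B5, B5–B6, B6–B7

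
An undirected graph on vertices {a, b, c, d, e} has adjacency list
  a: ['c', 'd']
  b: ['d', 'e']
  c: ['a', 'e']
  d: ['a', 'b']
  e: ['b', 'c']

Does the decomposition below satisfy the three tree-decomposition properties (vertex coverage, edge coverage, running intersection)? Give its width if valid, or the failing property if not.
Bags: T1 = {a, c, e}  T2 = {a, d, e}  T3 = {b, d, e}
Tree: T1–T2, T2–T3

Every vertex of G appears in some bag (union = {a, b, c, d, e}); every edge is covered by a bag; and for each vertex v the set of bags containing v is connected in the bag tree. The decomposition is therefore valid. The largest bag has 3 vertices, so the width is 2.

Yes; width 2.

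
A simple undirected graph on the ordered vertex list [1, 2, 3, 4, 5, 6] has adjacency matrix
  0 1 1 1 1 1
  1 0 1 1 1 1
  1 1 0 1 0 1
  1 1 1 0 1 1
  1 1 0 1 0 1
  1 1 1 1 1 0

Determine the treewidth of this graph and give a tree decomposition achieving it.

Treewidth 4.
One optimal decomposition is:
Bags: B1 = {1, 2, 4, 5, 6}  B2 = {1, 2, 3, 4, 6}
Tree: B1–B2

Every bag has size at most 5, so the width is 5 − 1 = 4 and tw(G) ≤ 4. For the lower bound, the 5 vertices {1, 2, 3, 4, 6} are pairwise adjacent, and any tree decomposition puts a clique entirely inside one bag — forcing width ≥ 4. Combining the bounds, tw(G) = 4.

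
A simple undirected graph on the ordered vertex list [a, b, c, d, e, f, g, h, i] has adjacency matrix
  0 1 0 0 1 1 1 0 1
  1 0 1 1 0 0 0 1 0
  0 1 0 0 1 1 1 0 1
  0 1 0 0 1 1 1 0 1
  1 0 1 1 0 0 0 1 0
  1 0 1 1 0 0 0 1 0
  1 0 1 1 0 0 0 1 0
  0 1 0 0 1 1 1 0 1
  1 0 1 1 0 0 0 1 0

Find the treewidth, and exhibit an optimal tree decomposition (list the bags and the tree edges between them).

Treewidth 4.
Bags: B1 = {a, c, d, g, h}  B2 = {a, c, d, f, h}  B3 = {a, c, d, e, h}  B4 = {a, c, d, h, i}  B5 = {a, b, c, d, h}
Tree: B1–B2, B2–B3, B3–B4, B4–B5

The largest bag has 5 vertices, giving width 4; this decomposition certifies tw(G) ≤ 4. For the lower bound: the 5 vertex sets {a,g}, {d,f}, {c,e}, {h}, {i} are disjoint, each induces a connected subgraph, and every pair is joined by at least one edge of G. Contracting each set to a single vertex therefore yields K_{5} as a minor, and since treewidth is minor-monotone, tw(G) ≥ tw(K_{5}) = 4. Hence tw(G) = 4 exactly.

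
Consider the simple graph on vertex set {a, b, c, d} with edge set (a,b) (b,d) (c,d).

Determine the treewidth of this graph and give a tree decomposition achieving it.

Treewidth 1.
One such decomposition:
Bags: B1 = {c, d}  B2 = {b, d}  B3 = {a, b}
Tree: B1–B2, B2–B3

Every bag has size at most 2, so the width is 2 − 1 = 1 and tw(G) ≤ 1. Since G has at least one edge (e.g. c–d), it is not an edgeless graph, so tw(G) ≥ 1. Therefore the treewidth is 1.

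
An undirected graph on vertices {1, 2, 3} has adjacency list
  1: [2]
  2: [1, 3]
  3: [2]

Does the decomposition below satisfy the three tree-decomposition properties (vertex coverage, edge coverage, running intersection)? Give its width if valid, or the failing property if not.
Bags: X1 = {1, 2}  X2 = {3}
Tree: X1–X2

No — edge (2,3) lies in no bag.

A tree decomposition must satisfy three properties: every vertex lies in some bag; for every edge, both endpoints lie together in some bag; and for every vertex, the bags containing it form a connected subtree. Here edge (2,3) lies in no bag, so the decomposition is invalid.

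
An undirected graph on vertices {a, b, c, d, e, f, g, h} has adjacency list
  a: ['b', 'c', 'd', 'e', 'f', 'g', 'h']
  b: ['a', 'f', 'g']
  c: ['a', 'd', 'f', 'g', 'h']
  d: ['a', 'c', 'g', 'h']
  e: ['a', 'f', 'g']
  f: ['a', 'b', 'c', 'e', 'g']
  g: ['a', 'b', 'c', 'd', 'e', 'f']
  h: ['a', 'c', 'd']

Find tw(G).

3

A width-3 tree decomposition is:
Bags: B1 = {a, c, f, g}  B2 = {a, e, f, g}  B3 = {a, c, d, g}  B4 = {a, b, f, g}  B5 = {a, c, d, h}
Tree: B1–B2, B1–B3, B2–B4, B3–B5
Each bag holds 4 vertices, so the decomposition has width 3, which upper-bounds the treewidth. On the other hand G contains the 4-clique {a, c, d, g}. A clique must lie in a single bag of any decomposition, so no decomposition can have width below 3. Therefore the treewidth is 3.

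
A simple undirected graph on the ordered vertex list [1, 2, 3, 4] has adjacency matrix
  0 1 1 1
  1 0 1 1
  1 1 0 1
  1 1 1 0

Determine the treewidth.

A width-3 tree decomposition is:
Bags: B1 = {1, 2, 3, 4}
Tree: (single bag)
A single bag containing all 4 vertices is trivially a valid decomposition of width 3. Conversely, {1, 2, 3, 4} is a clique of size 4, and the vertices of any clique must share a bag in every tree decomposition; so some bag has ≥ 4 vertices and tw(G) ≥ 3. Hence tw(G) = 3 exactly.

3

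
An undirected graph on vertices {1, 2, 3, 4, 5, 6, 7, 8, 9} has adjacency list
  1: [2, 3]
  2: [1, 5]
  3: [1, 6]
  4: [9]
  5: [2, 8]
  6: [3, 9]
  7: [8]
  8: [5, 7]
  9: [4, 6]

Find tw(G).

1

A width-1 tree decomposition is:
Bags: B1 = {7, 8}  B2 = {5, 8}  B3 = {2, 5}  B4 = {1, 2}  B5 = {1, 3}  B6 = {3, 6}  B7 = {6, 9}  B8 = {4, 9}
Tree: B1–B2, B2–B3, B3–B4, B4–B5, B5–B6, B6–B7, B7–B8
The largest bag has 2 vertices, giving width 1; this decomposition certifies tw(G) ≤ 1. Any graph with an edge has treewidth ≥ 1, and G has the edge 7–8. Combining the bounds, tw(G) = 1.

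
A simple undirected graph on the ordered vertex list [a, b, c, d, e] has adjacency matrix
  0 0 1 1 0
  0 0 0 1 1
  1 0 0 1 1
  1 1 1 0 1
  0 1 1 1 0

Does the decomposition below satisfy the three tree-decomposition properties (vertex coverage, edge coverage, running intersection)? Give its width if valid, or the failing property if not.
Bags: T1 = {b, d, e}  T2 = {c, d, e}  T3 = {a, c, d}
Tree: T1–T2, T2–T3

Yes; width 2.

Vertex coverage: the bags together contain {a, b, c, d, e}, the full vertex set. Edge coverage: each edge of G has both endpoints in at least one bag. Running intersection: for every vertex, the bags containing it form a connected subtree. All three properties hold, so this is a valid tree decomposition of width max|bag| − 1 = 2, and hence tw(G) ≤ 2.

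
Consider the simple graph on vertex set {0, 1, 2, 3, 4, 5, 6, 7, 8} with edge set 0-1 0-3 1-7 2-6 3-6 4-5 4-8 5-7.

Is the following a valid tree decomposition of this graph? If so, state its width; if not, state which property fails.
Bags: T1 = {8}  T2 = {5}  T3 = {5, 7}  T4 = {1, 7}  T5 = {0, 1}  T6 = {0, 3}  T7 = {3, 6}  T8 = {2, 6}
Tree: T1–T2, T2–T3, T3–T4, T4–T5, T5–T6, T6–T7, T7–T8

No — vertex 4 appears in no bag.

A tree decomposition must satisfy three properties: every vertex lies in some bag; for every edge, both endpoints lie together in some bag; and for every vertex, the bags containing it form a connected subtree. Here vertex 4 appears in no bag, so the decomposition is invalid.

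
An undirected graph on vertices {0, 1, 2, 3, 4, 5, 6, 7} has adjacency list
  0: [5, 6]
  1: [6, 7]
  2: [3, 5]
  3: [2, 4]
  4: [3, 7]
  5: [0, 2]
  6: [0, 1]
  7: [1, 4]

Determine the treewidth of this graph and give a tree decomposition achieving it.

Each bag holds 3 vertices, so the decomposition has width 2, which upper-bounds the treewidth. For the lower bound, G contains the cycle 4–3–2–5–0–6–1–7–4, so G is not a forest; only forests have treewidth ≤ 1, hence tw(G) ≥ 2. The upper and lower bounds meet at 2, so that is the treewidth.

Treewidth 2.
One optimal decomposition is:
Bags: B1 = {2, 3, 4}  B2 = {2, 4, 5}  B3 = {0, 4, 5}  B4 = {0, 4, 6}  B5 = {1, 4, 6}  B6 = {1, 4, 7}
Tree: B1–B2, B2–B3, B3–B4, B4–B5, B5–B6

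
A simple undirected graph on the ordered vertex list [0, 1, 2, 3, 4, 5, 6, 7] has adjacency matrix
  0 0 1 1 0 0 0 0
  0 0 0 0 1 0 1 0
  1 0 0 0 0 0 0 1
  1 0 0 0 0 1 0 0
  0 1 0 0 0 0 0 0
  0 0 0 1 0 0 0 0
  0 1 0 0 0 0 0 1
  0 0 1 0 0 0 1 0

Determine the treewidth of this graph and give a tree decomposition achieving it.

Treewidth 1.
Bags: B1 = {3, 5}  B2 = {0, 3}  B3 = {0, 2}  B4 = {2, 7}  B5 = {6, 7}  B6 = {1, 6}  B7 = {1, 4}
Tree: B1–B2, B2–B3, B3–B4, B4–B5, B5–B6, B6–B7

The largest bag has 2 vertices, giving width 1; this decomposition certifies tw(G) ≤ 1. Since G has at least one edge (e.g. 5–3), it is not an edgeless graph, so tw(G) ≥ 1. Hence tw(G) = 1 exactly.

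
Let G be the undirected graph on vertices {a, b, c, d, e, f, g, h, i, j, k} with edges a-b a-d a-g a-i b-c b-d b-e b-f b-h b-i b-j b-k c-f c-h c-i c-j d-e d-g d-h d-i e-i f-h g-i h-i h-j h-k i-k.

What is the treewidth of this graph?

3

A width-3 tree decomposition is:
Bags: B1 = {b, d, h, i}  B2 = {b, d, e, i}  B3 = {b, c, h, i}  B4 = {a, b, d, i}  B5 = {b, h, i, k}  B6 = {a, d, g, i}  B7 = {b, c, f, h}  B8 = {b, c, h, j}
Tree: B1–B2, B1–B3, B1–B4, B3–B5, B4–B6, B3–B7, B7–B8
Every bag has size at most 4, so the width is 4 − 1 = 3 and tw(G) ≤ 3. For the lower bound, the 4 vertices {a, d, g, i} are pairwise adjacent, and any tree decomposition puts a clique entirely inside one bag — forcing width ≥ 3. Combining the bounds, tw(G) = 3.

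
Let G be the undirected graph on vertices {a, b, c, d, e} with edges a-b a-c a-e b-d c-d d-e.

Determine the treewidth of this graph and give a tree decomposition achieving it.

Treewidth 2.
One such decomposition:
Bags: B1 = {a, c, d}  B2 = {a, b, d}  B3 = {a, d, e}
Tree: B1–B2, B2–B3

Every bag has size at most 3, so the width is 3 − 1 = 2 and tw(G) ≤ 2. The edges d–c–a–b–d form a cycle, so G is not a tree and its treewidth is at least 2. Combining the bounds, tw(G) = 2.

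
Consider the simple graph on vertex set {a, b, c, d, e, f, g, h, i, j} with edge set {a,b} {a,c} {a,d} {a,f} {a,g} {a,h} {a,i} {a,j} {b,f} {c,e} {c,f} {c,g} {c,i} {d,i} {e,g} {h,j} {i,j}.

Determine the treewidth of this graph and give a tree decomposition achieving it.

Treewidth 2.
Bags: B1 = {a, c, i}  B2 = {a, d, i}  B3 = {a, c, g}  B4 = {a, c, f}  B5 = {c, e, g}  B6 = {a, b, f}  B7 = {a, i, j}  B8 = {a, h, j}
Tree: B1–B2, B1–B3, B1–B4, B3–B5, B4–B6, B2–B7, B7–B8

Each bag holds 3 vertices, so the decomposition has width 2, which upper-bounds the treewidth. For the lower bound, the 3 vertices {c, e, g} are pairwise adjacent, and any tree decomposition puts a clique entirely inside one bag — forcing width ≥ 2. The upper and lower bounds meet at 2, so that is the treewidth.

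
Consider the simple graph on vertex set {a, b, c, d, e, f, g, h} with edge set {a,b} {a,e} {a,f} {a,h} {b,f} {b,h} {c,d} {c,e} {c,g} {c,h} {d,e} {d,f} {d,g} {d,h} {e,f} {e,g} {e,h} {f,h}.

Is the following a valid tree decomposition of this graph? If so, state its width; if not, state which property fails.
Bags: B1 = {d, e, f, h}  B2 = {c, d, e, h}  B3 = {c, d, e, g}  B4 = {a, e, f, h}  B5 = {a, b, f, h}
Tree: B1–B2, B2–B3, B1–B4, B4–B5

Yes; width 3.

Checking the three conditions: (i) the bags cover all of {a, b, c, d, e, f, g, h}; (ii) for each edge, some bag contains both endpoints; (iii) the bags containing any fixed vertex form a subtree. All hold, so the decomposition is valid with width 4 − 1 = 3.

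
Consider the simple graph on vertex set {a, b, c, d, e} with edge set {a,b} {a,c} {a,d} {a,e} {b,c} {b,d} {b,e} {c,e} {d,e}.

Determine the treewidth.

3

A width-3 tree decomposition is:
Bags: B1 = {a, b, d, e}  B2 = {a, b, c, e}
Tree: B1–B2
Each bag holds 4 vertices, so the decomposition has width 3, which upper-bounds the treewidth. On the other hand G contains the 4-clique {a, b, d, e}. A clique must lie in a single bag of any decomposition, so no decomposition can have width below 3. Combining the bounds, tw(G) = 3.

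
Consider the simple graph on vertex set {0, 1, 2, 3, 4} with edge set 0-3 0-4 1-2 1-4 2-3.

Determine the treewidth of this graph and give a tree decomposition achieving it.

Each bag holds 3 vertices, so the decomposition has width 2, which upper-bounds the treewidth. The edges 1–2–3–0–4–1 form a cycle, so G is not a tree and its treewidth is at least 2. Combining the bounds, tw(G) = 2.

Treewidth 2.
Bags: B1 = {1, 2, 3}  B2 = {0, 1, 3}  B3 = {0, 1, 4}
Tree: B1–B2, B2–B3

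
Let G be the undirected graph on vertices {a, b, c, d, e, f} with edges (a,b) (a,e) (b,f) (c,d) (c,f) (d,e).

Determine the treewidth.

A width-2 tree decomposition is:
Bags: B1 = {c, d, f}  B2 = {d, e, f}  B3 = {a, e, f}  B4 = {a, b, f}
Tree: B1–B2, B2–B3, B3–B4
Every bag has size at most 3, so the width is 3 − 1 = 2 and tw(G) ≤ 2. The edges f–c–d–e–a–b–f form a cycle, so G is not a tree and its treewidth is at least 2. Therefore the treewidth is 2.

2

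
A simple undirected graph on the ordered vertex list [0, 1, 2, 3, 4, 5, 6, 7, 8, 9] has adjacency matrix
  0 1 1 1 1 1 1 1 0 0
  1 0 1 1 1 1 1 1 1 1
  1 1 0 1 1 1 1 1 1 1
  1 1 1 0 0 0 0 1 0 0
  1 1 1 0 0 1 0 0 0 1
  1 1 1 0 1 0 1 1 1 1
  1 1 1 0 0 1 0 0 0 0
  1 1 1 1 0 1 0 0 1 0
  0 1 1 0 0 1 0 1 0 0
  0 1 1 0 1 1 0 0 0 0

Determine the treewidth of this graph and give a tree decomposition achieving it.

Each bag holds 5 vertices, so the decomposition has width 4, which upper-bounds the treewidth. For the lower bound, the 5 vertices {0, 1, 2, 3, 7} are pairwise adjacent, and any tree decomposition puts a clique entirely inside one bag — forcing width ≥ 4. The upper and lower bounds meet at 4, so that is the treewidth.

Treewidth 4.
One optimal decomposition is:
Bags: B1 = {0, 1, 2, 4, 5}  B2 = {0, 1, 2, 5, 7}  B3 = {0, 1, 2, 3, 7}  B4 = {1, 2, 4, 5, 9}  B5 = {1, 2, 5, 7, 8}  B6 = {0, 1, 2, 5, 6}
Tree: B1–B2, B2–B3, B1–B4, B2–B5, B2–B6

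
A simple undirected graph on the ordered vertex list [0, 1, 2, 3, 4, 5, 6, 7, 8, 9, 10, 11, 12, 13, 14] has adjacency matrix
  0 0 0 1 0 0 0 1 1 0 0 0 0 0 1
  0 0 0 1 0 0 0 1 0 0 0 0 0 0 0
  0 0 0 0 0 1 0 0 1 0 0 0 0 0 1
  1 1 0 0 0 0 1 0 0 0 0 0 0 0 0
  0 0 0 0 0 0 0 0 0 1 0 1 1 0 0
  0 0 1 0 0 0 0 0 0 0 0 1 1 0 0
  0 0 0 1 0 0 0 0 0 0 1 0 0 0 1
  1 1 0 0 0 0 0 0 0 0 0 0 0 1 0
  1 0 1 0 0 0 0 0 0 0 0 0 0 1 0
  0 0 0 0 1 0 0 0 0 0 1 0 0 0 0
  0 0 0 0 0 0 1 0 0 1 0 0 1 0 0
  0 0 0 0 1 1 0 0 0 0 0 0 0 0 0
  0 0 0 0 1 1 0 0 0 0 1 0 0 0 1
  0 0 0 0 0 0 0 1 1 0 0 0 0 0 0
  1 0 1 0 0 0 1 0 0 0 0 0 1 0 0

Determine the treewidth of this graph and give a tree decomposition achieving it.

Every bag has size at most 4, so the width is 4 − 1 = 3 and tw(G) ≤ 3. For the lower bound: the 4 vertex sets {1,7,13}, {8}, {0}, {2,3,6,14} are disjoint, each induces a connected subgraph, and every pair is joined by at least one edge of G. Contracting each set to a single vertex therefore yields K_{4} as a minor, and since treewidth is minor-monotone, tw(G) ≥ tw(K_{4}) = 3. Combining the bounds, tw(G) = 3.

Treewidth 3.
One such decomposition:
Bags: B1 = {1, 7, 8, 13}  B2 = {0, 1, 7, 8}  B3 = {0, 1, 3, 8}  B4 = {0, 2, 3, 8}  B5 = {0, 2, 3, 14}  B6 = {2, 3, 6, 14}  B7 = {2, 5, 6, 14}  B8 = {5, 6, 12, 14}  B9 = {5, 6, 10, 12}  B10 = {5, 10, 11, 12}  B11 = {4, 10, 11, 12}  B12 = {4, 9, 10, 11}
Tree: B1–B2, B2–B3, B3–B4, B4–B5, B5–B6, B6–B7, B7–B8, B8–B9, B9–B10, B10–B11, B11–B12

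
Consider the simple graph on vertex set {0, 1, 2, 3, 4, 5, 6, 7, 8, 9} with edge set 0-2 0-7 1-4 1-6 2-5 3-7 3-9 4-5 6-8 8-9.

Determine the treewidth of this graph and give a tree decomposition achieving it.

The largest bag has 3 vertices, giving width 2; this decomposition certifies tw(G) ≤ 2. For the lower bound, G contains the cycle 5–4–1–6–8–9–3–7–0–2–5, so G is not a forest; only forests have treewidth ≤ 1, hence tw(G) ≥ 2. Therefore the treewidth is 2.

Treewidth 2.
Bags: B1 = {1, 4, 5}  B2 = {1, 5, 6}  B3 = {5, 6, 8}  B4 = {5, 8, 9}  B5 = {3, 5, 9}  B6 = {3, 5, 7}  B7 = {0, 5, 7}  B8 = {0, 2, 5}
Tree: B1–B2, B2–B3, B3–B4, B4–B5, B5–B6, B6–B7, B7–B8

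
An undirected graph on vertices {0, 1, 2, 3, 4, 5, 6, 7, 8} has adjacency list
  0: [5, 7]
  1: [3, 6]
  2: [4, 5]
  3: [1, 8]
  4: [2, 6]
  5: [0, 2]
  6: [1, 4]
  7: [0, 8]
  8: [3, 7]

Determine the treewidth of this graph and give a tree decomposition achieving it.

Treewidth 2.
One such decomposition:
Bags: B1 = {1, 3, 6}  B2 = {3, 6, 8}  B3 = {6, 7, 8}  B4 = {0, 6, 7}  B5 = {0, 5, 6}  B6 = {2, 5, 6}  B7 = {2, 4, 6}
Tree: B1–B2, B2–B3, B3–B4, B4–B5, B5–B6, B6–B7

The largest bag has 3 vertices, giving width 2; this decomposition certifies tw(G) ≤ 2. The edges 6–1–3–8–7–0–5–2–4–6 form a cycle, so G is not a tree and its treewidth is at least 2. Therefore the treewidth is 2.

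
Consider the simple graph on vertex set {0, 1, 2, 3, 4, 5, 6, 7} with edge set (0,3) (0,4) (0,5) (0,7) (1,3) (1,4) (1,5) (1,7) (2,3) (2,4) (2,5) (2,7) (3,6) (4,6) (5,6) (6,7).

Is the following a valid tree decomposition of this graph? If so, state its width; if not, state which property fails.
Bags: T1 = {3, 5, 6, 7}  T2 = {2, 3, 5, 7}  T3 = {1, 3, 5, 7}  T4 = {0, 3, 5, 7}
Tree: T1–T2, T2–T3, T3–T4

A tree decomposition must satisfy three properties: every vertex lies in some bag; for every edge, both endpoints lie together in some bag; and for every vertex, the bags containing it form a connected subtree. Here vertex 4 appears in no bag, so the decomposition is invalid.

No — vertex 4 appears in no bag.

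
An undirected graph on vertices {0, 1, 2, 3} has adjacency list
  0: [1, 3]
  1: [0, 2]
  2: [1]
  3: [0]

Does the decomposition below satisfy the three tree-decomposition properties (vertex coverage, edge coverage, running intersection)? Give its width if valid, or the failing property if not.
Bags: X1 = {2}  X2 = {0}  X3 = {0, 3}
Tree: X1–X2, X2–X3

A tree decomposition must satisfy three properties: every vertex lies in some bag; for every edge, both endpoints lie together in some bag; and for every vertex, the bags containing it form a connected subtree. Here vertex 1 appears in no bag, so the decomposition is invalid.

No — vertex 1 appears in no bag.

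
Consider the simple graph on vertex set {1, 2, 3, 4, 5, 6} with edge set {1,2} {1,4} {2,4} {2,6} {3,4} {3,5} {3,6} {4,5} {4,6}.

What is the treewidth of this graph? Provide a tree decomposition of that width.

Every bag has size at most 3, so the width is 3 − 1 = 2 and tw(G) ≤ 2. On the other hand G contains the 3-clique {1, 2, 4}. A clique must lie in a single bag of any decomposition, so no decomposition can have width below 2. The upper and lower bounds meet at 2, so that is the treewidth.

Treewidth 2.
One such decomposition:
Bags: B1 = {3, 4, 5}  B2 = {3, 4, 6}  B3 = {2, 4, 6}  B4 = {1, 2, 4}
Tree: B1–B2, B2–B3, B3–B4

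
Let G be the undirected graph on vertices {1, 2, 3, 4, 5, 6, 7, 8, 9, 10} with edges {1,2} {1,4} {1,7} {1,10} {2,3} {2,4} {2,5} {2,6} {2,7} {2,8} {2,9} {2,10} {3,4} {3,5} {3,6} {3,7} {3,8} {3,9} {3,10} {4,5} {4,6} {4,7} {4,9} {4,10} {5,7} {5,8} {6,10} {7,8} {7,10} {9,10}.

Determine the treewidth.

A width-4 tree decomposition is:
Bags: B1 = {2, 3, 4, 7, 10}  B2 = {2, 3, 4, 5, 7}  B3 = {1, 2, 4, 7, 10}  B4 = {2, 3, 5, 7, 8}  B5 = {2, 3, 4, 9, 10}  B6 = {2, 3, 4, 6, 10}
Tree: B1–B2, B1–B3, B2–B4, B1–B5, B1–B6
The largest bag has 5 vertices, giving width 4; this decomposition certifies tw(G) ≤ 4. On the other hand G contains the 5-clique {1, 2, 4, 7, 10}. A clique must lie in a single bag of any decomposition, so no decomposition can have width below 4. Combining the bounds, tw(G) = 4.

4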